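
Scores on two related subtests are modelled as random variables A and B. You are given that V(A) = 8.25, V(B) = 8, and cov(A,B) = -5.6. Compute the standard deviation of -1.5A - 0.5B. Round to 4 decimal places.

V(-1.5A - 0.5B) = (-1.5)²·V(A) + (-0.5)²·V(B) + 2·(-1.5)·(-0.5)·cov(A,B)
= 2.25·8.25 + 0.25·8 + 1.5·-5.6 = 12.1625
sd(-1.5A - 0.5B) = √12.1625 ≈ 3.4875

3.4875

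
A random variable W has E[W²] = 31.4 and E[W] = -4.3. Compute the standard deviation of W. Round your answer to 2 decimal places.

3.59

V(W) = 31.4 − (-4.3)² = 12.91
SD(W) = √12.91 ≈ 3.59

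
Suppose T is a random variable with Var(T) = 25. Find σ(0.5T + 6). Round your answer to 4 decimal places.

Var(0.5T + 6) = (0.5)²·25 = 6.25
σ(0.5T + 6) = √6.25 ≈ 2.5000

2.5000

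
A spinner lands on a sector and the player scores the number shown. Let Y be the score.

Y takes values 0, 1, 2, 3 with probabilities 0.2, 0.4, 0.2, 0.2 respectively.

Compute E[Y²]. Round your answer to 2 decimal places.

3.00

E[Y²] = (0)²(0.2) + (1)²(0.4) + (2)²(0.2) + (3)²(0.2) = 3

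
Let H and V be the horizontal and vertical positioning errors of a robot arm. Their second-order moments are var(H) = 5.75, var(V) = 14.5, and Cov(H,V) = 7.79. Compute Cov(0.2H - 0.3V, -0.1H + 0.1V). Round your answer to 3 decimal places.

Cov(0.2H - 0.3V, -0.1H + 0.1V) = (0.2)(-0.1)var(H) + (-0.3)(0.1)var(V) + [(0.2)(0.1) + (-0.3)(-0.1)]Cov(H,V)
= -0.02·5.75 + -0.03·14.5 + 0.05·7.79 = -0.1605

-0.161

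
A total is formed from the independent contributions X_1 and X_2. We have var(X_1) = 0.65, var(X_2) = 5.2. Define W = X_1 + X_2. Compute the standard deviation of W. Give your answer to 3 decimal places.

2.419

By independence, var(W) = (1)²var(X_1) + (1)²var(X_2)
= (1)²·0.65 + (1)²·5.2 = 5.85
SD(W) = √5.85 ≈ 2.419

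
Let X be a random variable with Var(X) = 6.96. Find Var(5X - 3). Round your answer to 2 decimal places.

Var(5X - 3) = (5)²·Var(X) = 25·6.96 = 174

174.00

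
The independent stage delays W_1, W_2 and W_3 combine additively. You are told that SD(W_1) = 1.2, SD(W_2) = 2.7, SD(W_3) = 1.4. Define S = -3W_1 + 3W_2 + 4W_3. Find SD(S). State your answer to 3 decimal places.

10.485

Var(W_1) = 1.44, Var(W_2) = 7.29, Var(W_3) = 1.96
By independence, Var(S) = (-3)²Var(W_1) + (3)²Var(W_2) + (4)²Var(W_3)
= (-3)²·1.44 + (3)²·7.29 + (4)²·1.96 = 109.93
SD(S) = √109.93 ≈ 10.485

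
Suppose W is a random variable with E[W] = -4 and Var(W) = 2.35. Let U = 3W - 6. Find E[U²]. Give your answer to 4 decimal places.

E[3W - 6] = 3·-4 − 6 = -18
Var(3W - 6) = (3)²·2.35 = 21.15
E[U²] = Var(U) + (E[U])² = 21.15 + (-18)² = 345.15

345.1500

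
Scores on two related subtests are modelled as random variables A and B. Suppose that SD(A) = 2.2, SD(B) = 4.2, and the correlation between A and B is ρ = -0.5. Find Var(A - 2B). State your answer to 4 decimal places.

Var(A) = (2.2)² = 4.84;  Var(B) = (4.2)² = 17.64
Cov(A,B) = ρ·SD(A)·SD(B) = -0.5·2.2·4.2 = -4.62
Var(A - 2B) = (1)²·Var(A) + (-2)²·Var(B) + 2·(1)·(-2)·Cov(A,B)
= 1·4.84 + 4·17.64 + -4·-4.62 = 93.88

93.8800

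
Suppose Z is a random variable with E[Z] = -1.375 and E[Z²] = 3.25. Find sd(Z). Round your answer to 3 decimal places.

Var(Z) = 3.25 − (-1.375)² = 1.359375
sd(Z) = √1.359375 ≈ 1.166

1.166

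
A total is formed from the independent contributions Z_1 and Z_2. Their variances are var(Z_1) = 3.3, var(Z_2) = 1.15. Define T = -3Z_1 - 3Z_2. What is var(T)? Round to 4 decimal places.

By independence, var(T) = (-3)²var(Z_1) + (-3)²var(Z_2)
= (-3)²·3.3 + (-3)²·1.15 = 40.05

40.0500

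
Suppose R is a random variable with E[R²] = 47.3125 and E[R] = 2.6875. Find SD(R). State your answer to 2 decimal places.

Var(R) = 47.3125 − (2.6875)² = 40.08984375
SD(R) = √40.08984375 ≈ 6.33

6.33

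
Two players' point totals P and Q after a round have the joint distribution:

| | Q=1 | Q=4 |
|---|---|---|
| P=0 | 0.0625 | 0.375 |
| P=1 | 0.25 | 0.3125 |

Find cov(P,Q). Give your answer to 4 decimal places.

-0.2227

E[P] = 0.5625,  E[Q] = 3.0625
E[PQ] = 1.5
cov(P,Q) = E[PQ] − E[P]E[Q] = 1.5 − (0.5625)(3.0625) = -0.22265625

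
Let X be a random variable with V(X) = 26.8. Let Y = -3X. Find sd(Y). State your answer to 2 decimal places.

V(-3X) = (-3)²·26.8 = 241.2
sd(Y) = √241.2 ≈ 15.53

15.53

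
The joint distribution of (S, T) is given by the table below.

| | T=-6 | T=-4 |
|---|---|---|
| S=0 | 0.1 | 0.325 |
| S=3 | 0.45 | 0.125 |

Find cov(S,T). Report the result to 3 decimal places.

E[S] = 1.725,  E[T] = -5.1
E[ST] = -9.6
cov(S,T) = E[ST] − E[S]E[T] = -9.6 − (1.725)(-5.1) = -0.8025

-0.803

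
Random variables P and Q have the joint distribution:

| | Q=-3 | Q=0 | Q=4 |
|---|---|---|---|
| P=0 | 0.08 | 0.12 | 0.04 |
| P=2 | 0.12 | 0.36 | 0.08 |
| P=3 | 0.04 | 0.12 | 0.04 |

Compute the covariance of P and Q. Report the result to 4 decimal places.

0.1776

E[P] = 1.72,  E[Q] = -0.08
E[PQ] = 0.04
Cov(P,Q) = E[PQ] − E[P]E[Q] = 0.04 − (1.72)(-0.08) = 0.1776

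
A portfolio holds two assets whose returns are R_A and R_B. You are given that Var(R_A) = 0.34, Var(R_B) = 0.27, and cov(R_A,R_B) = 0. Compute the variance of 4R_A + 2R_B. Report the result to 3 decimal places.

6.520

Var(4R_A + 2R_B) = (4)²·Var(R_A) + (2)²·Var(R_B) + 2·(4)·(2)·cov(R_A,R_B)
= 16·0.34 + 4·0.27 + 16·0 = 6.52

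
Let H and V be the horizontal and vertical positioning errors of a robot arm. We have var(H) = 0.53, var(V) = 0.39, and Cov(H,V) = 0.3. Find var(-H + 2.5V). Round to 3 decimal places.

var(-H + 2.5V) = (-1)²·var(H) + (2.5)²·var(V) + 2·(-1)·(2.5)·Cov(H,V)
= 1·0.53 + 6.25·0.39 + -5·0.3 = 1.4675

1.468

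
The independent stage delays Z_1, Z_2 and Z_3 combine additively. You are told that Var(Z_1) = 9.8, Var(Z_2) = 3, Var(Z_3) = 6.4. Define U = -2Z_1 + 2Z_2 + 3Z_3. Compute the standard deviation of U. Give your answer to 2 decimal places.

By independence, Var(U) = (-2)²Var(Z_1) + (2)²Var(Z_2) + (3)²Var(Z_3)
= (-2)²·9.8 + (2)²·3 + (3)²·6.4 = 108.8
SD(U) = √108.8 ≈ 10.43

10.43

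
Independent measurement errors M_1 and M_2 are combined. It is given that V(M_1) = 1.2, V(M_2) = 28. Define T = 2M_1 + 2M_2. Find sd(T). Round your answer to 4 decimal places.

10.8074

By independence, V(T) = (2)²V(M_1) + (2)²V(M_2)
= (2)²·1.2 + (2)²·28 = 116.8
sd(T) = √116.8 ≈ 10.8074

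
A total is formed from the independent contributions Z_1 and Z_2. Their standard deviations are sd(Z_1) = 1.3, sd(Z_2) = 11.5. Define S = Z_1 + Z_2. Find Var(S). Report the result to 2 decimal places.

Var(Z_1) = 1.69, Var(Z_2) = 132.25
By independence, Var(S) = (1)²Var(Z_1) + (1)²Var(Z_2)
= (1)²·1.69 + (1)²·132.25 = 133.94

133.94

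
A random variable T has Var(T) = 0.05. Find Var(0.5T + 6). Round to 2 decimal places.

Var(0.5T + 6) = (0.5)²·Var(T) = 0.25·0.05 = 0.0125

0.01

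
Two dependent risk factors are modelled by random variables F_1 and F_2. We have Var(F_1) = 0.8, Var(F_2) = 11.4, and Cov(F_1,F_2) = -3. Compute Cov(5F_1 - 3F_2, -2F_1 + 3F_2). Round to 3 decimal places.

Cov(5F_1 - 3F_2, -2F_1 + 3F_2) = (5)(-2)Var(F_1) + (-3)(3)Var(F_2) + [(5)(3) + (-3)(-2)]Cov(F_1,F_2)
= -10·0.8 + -9·11.4 + 21·-3 = -173.6

-173.600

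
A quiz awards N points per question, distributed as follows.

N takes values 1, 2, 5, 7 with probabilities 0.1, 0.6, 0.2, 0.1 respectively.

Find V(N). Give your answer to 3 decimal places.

3.400

E[N] = (1)(0.1) + (2)(0.6) + (5)(0.2) + (7)(0.1) = 3
E[N²] = (1)²(0.1) + (2)²(0.6) + (5)²(0.2) + (7)²(0.1) = 12.4
V(N) = E[N²] − (E[N])² = 12.4 − (3)² = 3.4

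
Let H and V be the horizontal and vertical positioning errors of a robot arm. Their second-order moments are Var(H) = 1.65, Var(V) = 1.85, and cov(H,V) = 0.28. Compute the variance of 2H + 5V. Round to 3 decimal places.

Var(2H + 5V) = (2)²·Var(H) + (5)²·Var(V) + 2·(2)·(5)·cov(H,V)
= 4·1.65 + 25·1.85 + 20·0.28 = 58.45

58.450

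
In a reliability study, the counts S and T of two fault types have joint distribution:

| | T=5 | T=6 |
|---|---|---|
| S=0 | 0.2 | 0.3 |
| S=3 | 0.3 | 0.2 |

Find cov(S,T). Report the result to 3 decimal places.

E[S] = 1.5,  E[T] = 5.5
E[ST] = 8.1
cov(S,T) = E[ST] − E[S]E[T] = 8.1 − (1.5)(5.5) = -0.15

-0.150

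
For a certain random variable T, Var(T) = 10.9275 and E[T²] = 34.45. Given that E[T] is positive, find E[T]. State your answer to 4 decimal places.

(E[T])² = E[T²] − Var(T) = 34.45 − 10.9275 = 23.5225
E[T] = √23.5225 = 4.85

4.8500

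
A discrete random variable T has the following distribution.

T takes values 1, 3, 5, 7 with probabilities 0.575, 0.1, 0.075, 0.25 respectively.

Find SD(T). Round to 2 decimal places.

E[T] = (1)(0.575) + (3)(0.1) + (5)(0.075) + (7)(0.25) = 3
E[T²] = (1)²(0.575) + (3)²(0.1) + (5)²(0.075) + (7)²(0.25) = 15.6
Var(T) = E[T²] − (E[T])² = 15.6 − (3)² = 6.6
SD(T) = √6.6 ≈ 2.57

2.57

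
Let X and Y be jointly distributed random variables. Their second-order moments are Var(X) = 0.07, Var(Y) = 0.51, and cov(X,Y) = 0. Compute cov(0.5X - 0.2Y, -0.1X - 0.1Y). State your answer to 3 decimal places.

0.007

cov(0.5X - 0.2Y, -0.1X - 0.1Y) = (0.5)(-0.1)Var(X) + (-0.2)(-0.1)Var(Y) + [(0.5)(-0.1) + (-0.2)(-0.1)]cov(X,Y)
= -0.05·0.07 + 0.02·0.51 + -0.03·0 = 0.0067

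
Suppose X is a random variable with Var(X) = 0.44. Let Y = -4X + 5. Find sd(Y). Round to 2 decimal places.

Var(-4X + 5) = (-4)²·0.44 = 7.04
sd(Y) = √7.04 ≈ 2.65

2.65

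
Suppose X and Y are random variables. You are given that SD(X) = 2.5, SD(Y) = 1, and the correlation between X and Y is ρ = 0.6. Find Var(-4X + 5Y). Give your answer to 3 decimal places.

65.000

Var(X) = (2.5)² = 6.25;  Var(Y) = (1)² = 1
cov(X,Y) = ρ·SD(X)·SD(Y) = 0.6·2.5·1 = 1.5
Var(-4X + 5Y) = (-4)²·Var(X) + (5)²·Var(Y) + 2·(-4)·(5)·cov(X,Y)
= 16·6.25 + 25·1 + -40·1.5 = 65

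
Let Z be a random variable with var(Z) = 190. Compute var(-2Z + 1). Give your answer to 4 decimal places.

var(-2Z + 1) = (-2)²·var(Z) = 4·190 = 760

760.0000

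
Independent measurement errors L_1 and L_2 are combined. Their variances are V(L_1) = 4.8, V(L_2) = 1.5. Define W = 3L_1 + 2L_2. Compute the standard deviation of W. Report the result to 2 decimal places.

By independence, V(W) = (3)²V(L_1) + (2)²V(L_2)
= (3)²·4.8 + (2)²·1.5 = 49.2
sd(W) = √49.2 ≈ 7.01

7.01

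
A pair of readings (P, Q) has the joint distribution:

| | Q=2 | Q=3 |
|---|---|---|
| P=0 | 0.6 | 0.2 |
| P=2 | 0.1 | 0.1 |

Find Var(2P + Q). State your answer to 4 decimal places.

E[P] = 0.4,  E[Q] = 2.3,  E[PQ] = 1
Var(P) = 0.8 − (0.4)² = 0.64;  Var(Q) = 5.5 − (2.3)² = 0.21
Cov(P,Q) = 1 − (0.4)(2.3) = 0.08
Var(2P + Q) = (2)²·0.64 + (1)²·0.21 + 2·(2)·(1)·0.08 = 3.09

3.0900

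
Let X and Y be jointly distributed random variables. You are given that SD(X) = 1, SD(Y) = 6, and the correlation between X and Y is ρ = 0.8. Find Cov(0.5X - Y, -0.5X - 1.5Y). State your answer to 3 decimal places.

52.550

Var(X) = (1)² = 1;  Var(Y) = (6)² = 36
Cov(X,Y) = ρ·SD(X)·SD(Y) = 0.8·1·6 = 4.8
Cov(0.5X - Y, -0.5X - 1.5Y) = (0.5)(-0.5)Var(X) + (-1)(-1.5)Var(Y) + [(0.5)(-1.5) + (-1)(-0.5)]Cov(X,Y)
= -0.25·1 + 1.5·36 + -0.25·4.8 = 52.55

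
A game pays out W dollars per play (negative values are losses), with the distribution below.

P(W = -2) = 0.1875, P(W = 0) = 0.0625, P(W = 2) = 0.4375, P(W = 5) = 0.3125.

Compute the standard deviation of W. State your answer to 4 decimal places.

E[W] = (-2)(0.1875) + (0)(0.0625) + (2)(0.4375) + (5)(0.3125) = 2.0625
E[W²] = (-2)²(0.1875) + (0)²(0.0625) + (2)²(0.4375) + (5)²(0.3125) = 10.3125
Var(W) = E[W²] − (E[W])² = 10.3125 − (2.0625)² = 6.05859375
σ(W) = √6.05859375 ≈ 2.4614

2.4614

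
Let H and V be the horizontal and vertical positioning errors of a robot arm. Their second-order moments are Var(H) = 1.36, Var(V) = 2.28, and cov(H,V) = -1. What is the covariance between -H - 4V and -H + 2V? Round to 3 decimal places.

-18.880

cov(-H - 4V, -H + 2V) = (-1)(-1)Var(H) + (-4)(2)Var(V) + [(-1)(2) + (-4)(-1)]cov(H,V)
= 1·1.36 + -8·2.28 + 2·-1 = -18.88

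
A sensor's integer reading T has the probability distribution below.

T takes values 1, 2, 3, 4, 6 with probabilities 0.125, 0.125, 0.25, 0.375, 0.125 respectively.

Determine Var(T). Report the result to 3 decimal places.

E[T] = (1)(0.125) + (2)(0.125) + (3)(0.25) + (4)(0.375) + (6)(0.125) = 3.375
E[T²] = (1)²(0.125) + (2)²(0.125) + (3)²(0.25) + (4)²(0.375) + (6)²(0.125) = 13.375
Var(T) = E[T²] − (E[T])² = 13.375 − (3.375)² = 1.984375

1.984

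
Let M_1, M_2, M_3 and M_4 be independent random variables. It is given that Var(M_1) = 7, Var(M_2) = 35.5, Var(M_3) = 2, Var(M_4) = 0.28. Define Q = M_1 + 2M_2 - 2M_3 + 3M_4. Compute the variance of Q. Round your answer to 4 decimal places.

By independence, Var(Q) = (1)²Var(M_1) + (2)²Var(M_2) + (-2)²Var(M_3) + (3)²Var(M_4)
= (1)²·7 + (2)²·35.5 + (-2)²·2 + (3)²·0.28 = 159.52

159.5200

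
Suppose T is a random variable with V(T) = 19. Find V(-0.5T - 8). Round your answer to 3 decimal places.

V(-0.5T - 8) = (-0.5)²·V(T) = 0.25·19 = 4.75

4.750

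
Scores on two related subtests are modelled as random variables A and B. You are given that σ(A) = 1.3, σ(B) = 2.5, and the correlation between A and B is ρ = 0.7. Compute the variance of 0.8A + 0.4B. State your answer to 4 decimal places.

3.5376

var(A) = (1.3)² = 1.69;  var(B) = (2.5)² = 6.25
Cov(A,B) = ρ·σ(A)·σ(B) = 0.7·1.3·2.5 = 2.275
var(0.8A + 0.4B) = (0.8)²·var(A) + (0.4)²·var(B) + 2·(0.8)·(0.4)·Cov(A,B)
= 0.64·1.69 + 0.16·6.25 + 0.64·2.275 = 3.5376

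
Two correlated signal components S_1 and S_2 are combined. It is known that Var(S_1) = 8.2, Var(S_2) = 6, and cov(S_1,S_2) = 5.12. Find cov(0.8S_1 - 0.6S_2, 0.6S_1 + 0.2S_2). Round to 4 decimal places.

2.1920

cov(0.8S_1 - 0.6S_2, 0.6S_1 + 0.2S_2) = (0.8)(0.6)Var(S_1) + (-0.6)(0.2)Var(S_2) + [(0.8)(0.2) + (-0.6)(0.6)]cov(S_1,S_2)
= 0.48·8.2 + -0.12·6 + -0.2·5.12 = 2.192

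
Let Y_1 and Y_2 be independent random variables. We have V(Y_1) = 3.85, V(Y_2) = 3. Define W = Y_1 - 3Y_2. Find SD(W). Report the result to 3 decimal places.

By independence, V(W) = (1)²V(Y_1) + (-3)²V(Y_2)
= (1)²·3.85 + (-3)²·3 = 30.85
SD(W) = √30.85 ≈ 5.554

5.554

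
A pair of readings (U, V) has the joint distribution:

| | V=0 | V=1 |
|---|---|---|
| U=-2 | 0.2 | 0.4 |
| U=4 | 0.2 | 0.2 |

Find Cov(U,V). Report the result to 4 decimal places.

-0.2400

E[U] = 0.4,  E[V] = 0.6
E[UV] = 0
Cov(U,V) = E[UV] − E[U]E[V] = 0 − (0.4)(0.6) = -0.24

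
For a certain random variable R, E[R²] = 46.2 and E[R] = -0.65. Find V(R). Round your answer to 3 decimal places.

45.778

V(R) = 46.2 − (-0.65)² = 45.7775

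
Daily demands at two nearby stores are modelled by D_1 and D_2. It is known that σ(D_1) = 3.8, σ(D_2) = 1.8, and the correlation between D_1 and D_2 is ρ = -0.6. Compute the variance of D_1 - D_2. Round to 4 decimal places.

25.8880

Var(D_1) = (3.8)² = 14.44;  Var(D_2) = (1.8)² = 3.24
Cov(D_1,D_2) = ρ·σ(D_1)·σ(D_2) = -0.6·3.8·1.8 = -4.104
Var(D_1 - D_2) = (1)²·Var(D_1) + (-1)²·Var(D_2) + 2·(1)·(-1)·Cov(D_1,D_2)
= 1·14.44 + 1·3.24 + -2·-4.104 = 25.888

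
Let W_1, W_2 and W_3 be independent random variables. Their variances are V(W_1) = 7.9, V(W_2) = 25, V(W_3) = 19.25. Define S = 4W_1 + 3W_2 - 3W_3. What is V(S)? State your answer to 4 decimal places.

By independence, V(S) = (4)²V(W_1) + (3)²V(W_2) + (-3)²V(W_3)
= (4)²·7.9 + (3)²·25 + (-3)²·19.25 = 524.65

524.6500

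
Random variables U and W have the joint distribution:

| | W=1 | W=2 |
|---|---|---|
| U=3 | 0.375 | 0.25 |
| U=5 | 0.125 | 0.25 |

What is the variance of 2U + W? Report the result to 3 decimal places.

4.500

E[U] = 3.75,  E[W] = 1.5,  E[UW] = 5.75
Var(U) = 15 − (3.75)² = 0.9375;  Var(W) = 2.5 − (1.5)² = 0.25
Cov(U,W) = 5.75 − (3.75)(1.5) = 0.125
Var(2U + W) = (2)²·0.9375 + (1)²·0.25 + 2·(2)·(1)·0.125 = 4.5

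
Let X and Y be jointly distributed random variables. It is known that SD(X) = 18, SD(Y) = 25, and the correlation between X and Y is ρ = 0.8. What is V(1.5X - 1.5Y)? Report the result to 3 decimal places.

515.250

V(X) = (18)² = 324;  V(Y) = (25)² = 625
cov(X,Y) = ρ·SD(X)·SD(Y) = 0.8·18·25 = 360
V(1.5X - 1.5Y) = (1.5)²·V(X) + (-1.5)²·V(Y) + 2·(1.5)·(-1.5)·cov(X,Y)
= 2.25·324 + 2.25·625 + -4.5·360 = 515.25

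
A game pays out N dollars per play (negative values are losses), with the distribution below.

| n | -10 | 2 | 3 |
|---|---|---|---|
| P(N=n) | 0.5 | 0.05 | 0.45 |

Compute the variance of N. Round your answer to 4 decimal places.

41.6475

E[N] = (-10)(0.5) + (2)(0.05) + (3)(0.45) = -3.55
E[N²] = (-10)²(0.5) + (2)²(0.05) + (3)²(0.45) = 54.25
Var(N) = E[N²] − (E[N])² = 54.25 − (-3.55)² = 41.6475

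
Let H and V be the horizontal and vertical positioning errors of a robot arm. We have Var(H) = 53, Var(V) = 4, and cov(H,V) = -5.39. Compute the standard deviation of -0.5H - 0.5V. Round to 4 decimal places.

3.3993

Var(-0.5H - 0.5V) = (-0.5)²·Var(H) + (-0.5)²·Var(V) + 2·(-0.5)·(-0.5)·cov(H,V)
= 0.25·53 + 0.25·4 + 0.5·-5.39 = 11.555
σ(-0.5H - 0.5V) = √11.555 ≈ 3.3993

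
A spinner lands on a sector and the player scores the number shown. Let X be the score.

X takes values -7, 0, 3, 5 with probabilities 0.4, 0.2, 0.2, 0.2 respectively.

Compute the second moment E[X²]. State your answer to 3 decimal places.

E[X²] = (-7)²(0.4) + (0)²(0.2) + (3)²(0.2) + (5)²(0.2) = 26.4

26.400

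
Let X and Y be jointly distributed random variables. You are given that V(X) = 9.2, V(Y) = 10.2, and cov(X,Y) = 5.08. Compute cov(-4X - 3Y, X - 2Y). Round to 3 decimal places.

49.800

cov(-4X - 3Y, X - 2Y) = (-4)(1)V(X) + (-3)(-2)V(Y) + [(-4)(-2) + (-3)(1)]cov(X,Y)
= -4·9.2 + 6·10.2 + 5·5.08 = 49.8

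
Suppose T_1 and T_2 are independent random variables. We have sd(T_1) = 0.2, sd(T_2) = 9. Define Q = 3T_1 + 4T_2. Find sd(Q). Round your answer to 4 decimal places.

36.0050

Var(T_1) = 0.04, Var(T_2) = 81
By independence, Var(Q) = (3)²Var(T_1) + (4)²Var(T_2)
= (3)²·0.04 + (4)²·81 = 1296.36
sd(Q) = √1296.36 ≈ 36.0050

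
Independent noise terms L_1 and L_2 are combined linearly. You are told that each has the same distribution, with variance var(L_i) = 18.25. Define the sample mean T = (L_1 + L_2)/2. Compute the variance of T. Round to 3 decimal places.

9.125

By independence, var(T) = (0.5)²var(L_1) + (0.5)²var(L_2)
= (0.5)²·18.25 + (0.5)²·18.25 = 9.125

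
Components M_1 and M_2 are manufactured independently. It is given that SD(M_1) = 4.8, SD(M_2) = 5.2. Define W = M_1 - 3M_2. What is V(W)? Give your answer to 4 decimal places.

V(M_1) = 23.04, V(M_2) = 27.04
By independence, V(W) = (1)²V(M_1) + (-3)²V(M_2)
= (1)²·23.04 + (-3)²·27.04 = 266.4

266.4000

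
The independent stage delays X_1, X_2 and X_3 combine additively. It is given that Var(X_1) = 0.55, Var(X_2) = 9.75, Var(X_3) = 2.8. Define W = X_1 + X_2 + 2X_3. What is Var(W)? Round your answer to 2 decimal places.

By independence, Var(W) = (1)²Var(X_1) + (1)²Var(X_2) + (2)²Var(X_3)
= (1)²·0.55 + (1)²·9.75 + (2)²·2.8 = 21.5

21.50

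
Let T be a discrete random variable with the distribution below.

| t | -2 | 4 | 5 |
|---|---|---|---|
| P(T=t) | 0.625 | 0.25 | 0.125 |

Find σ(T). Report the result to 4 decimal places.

3.0797

E[T] = (-2)(0.625) + (4)(0.25) + (5)(0.125) = 0.375
E[T²] = (-2)²(0.625) + (4)²(0.25) + (5)²(0.125) = 9.625
Var(T) = E[T²] − (E[T])² = 9.625 − (0.375)² = 9.484375
σ(T) = √9.484375 ≈ 3.0797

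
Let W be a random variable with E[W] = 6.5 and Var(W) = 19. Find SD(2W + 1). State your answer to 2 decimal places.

8.72

Var(2W + 1) = (2)²·19 = 76
SD(2W + 1) = √76 ≈ 8.72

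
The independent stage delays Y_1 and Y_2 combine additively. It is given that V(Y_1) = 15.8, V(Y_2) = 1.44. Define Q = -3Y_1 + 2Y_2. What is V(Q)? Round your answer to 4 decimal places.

By independence, V(Q) = (-3)²V(Y_1) + (2)²V(Y_2)
= (-3)²·15.8 + (2)²·1.44 = 147.96

147.9600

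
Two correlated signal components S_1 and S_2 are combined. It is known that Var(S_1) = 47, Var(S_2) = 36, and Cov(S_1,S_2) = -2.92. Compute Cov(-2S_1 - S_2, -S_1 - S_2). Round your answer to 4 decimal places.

121.2400

Cov(-2S_1 - S_2, -S_1 - S_2) = (-2)(-1)Var(S_1) + (-1)(-1)Var(S_2) + [(-2)(-1) + (-1)(-1)]Cov(S_1,S_2)
= 2·47 + 1·36 + 3·-2.92 = 121.24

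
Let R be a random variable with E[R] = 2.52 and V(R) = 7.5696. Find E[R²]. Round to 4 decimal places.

E[R²] = V(R) + (E[R])² = 7.5696 + (2.52)² = 13.92

13.9200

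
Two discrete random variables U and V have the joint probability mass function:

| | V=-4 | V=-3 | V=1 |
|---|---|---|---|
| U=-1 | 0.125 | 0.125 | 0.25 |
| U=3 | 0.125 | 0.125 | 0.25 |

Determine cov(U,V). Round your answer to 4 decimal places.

E[U] = 1,  E[V] = -1.25
E[UV] = -1.25
cov(U,V) = E[UV] − E[U]E[V] = -1.25 − (1)(-1.25) = 0

0.0000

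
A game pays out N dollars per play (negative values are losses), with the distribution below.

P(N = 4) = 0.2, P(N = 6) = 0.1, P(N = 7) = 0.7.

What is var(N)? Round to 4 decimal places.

E[N] = (4)(0.2) + (6)(0.1) + (7)(0.7) = 6.3
E[N²] = (4)²(0.2) + (6)²(0.1) + (7)²(0.7) = 41.1
var(N) = E[N²] − (E[N])² = 41.1 − (6.3)² = 1.41

1.4100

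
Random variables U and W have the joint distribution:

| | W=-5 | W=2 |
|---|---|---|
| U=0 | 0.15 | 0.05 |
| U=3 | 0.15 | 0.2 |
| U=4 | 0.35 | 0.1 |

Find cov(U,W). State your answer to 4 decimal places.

E[U] = 2.85,  E[W] = -2.55
E[UW] = -7.25
cov(U,W) = E[UW] − E[U]E[W] = -7.25 − (2.85)(-2.55) = 0.0175

0.0175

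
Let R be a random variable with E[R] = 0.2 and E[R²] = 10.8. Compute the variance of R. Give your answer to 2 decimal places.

10.76

Var(R) = 10.8 − (0.2)² = 10.76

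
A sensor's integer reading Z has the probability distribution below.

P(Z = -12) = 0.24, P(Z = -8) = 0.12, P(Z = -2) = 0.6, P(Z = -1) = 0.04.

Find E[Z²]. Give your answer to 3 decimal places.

44.680

E[Z²] = (-12)²(0.24) + (-8)²(0.12) + (-2)²(0.6) + (-1)²(0.04) = 44.68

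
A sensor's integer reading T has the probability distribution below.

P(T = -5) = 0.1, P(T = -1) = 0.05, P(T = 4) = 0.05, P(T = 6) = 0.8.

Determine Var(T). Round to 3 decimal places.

12.348

E[T] = (-5)(0.1) + (-1)(0.05) + (4)(0.05) + (6)(0.8) = 4.45
E[T²] = (-5)²(0.1) + (-1)²(0.05) + (4)²(0.05) + (6)²(0.8) = 32.15
Var(T) = E[T²] − (E[T])² = 32.15 − (4.45)² = 12.3475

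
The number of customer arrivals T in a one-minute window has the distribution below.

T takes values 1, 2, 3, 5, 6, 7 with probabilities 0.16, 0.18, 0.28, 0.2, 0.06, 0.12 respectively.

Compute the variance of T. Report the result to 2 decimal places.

E[T] = (1)(0.16) + (2)(0.18) + (3)(0.28) + (5)(0.2) + (6)(0.06) + (7)(0.12) = 3.56
E[T²] = (1)²(0.16) + (2)²(0.18) + (3)²(0.28) + (5)²(0.2) + (6)²(0.06) + (7)²(0.12) = 16.44
V(T) = E[T²] − (E[T])² = 16.44 − (3.56)² = 3.7664

3.77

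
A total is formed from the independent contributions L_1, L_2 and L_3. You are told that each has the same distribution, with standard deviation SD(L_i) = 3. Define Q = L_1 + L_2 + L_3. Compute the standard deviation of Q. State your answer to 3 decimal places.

5.196

V(L_i) = (3)² = 9
By independence, V(Q) = (1)²V(L_1) + (1)²V(L_2) + (1)²V(L_3)
= (1)²·9 + (1)²·9 + (1)²·9 = 27
SD(Q) = √27 ≈ 5.196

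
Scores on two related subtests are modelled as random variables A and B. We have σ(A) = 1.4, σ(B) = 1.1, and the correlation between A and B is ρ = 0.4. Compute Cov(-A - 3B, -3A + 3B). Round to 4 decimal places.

-1.3140

Var(A) = (1.4)² = 1.96;  Var(B) = (1.1)² = 1.21
Cov(A,B) = ρ·σ(A)·σ(B) = 0.4·1.4·1.1 = 0.616
Cov(-A - 3B, -3A + 3B) = (-1)(-3)Var(A) + (-3)(3)Var(B) + [(-1)(3) + (-3)(-3)]Cov(A,B)
= 3·1.96 + -9·1.21 + 6·0.616 = -1.314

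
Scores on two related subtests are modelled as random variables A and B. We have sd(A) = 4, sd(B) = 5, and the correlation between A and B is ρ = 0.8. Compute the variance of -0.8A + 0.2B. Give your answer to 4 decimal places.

6.1200

Var(A) = (4)² = 16;  Var(B) = (5)² = 25
Cov(A,B) = ρ·sd(A)·sd(B) = 0.8·4·5 = 16
Var(-0.8A + 0.2B) = (-0.8)²·Var(A) + (0.2)²·Var(B) + 2·(-0.8)·(0.2)·Cov(A,B)
= 0.64·16 + 0.04·25 + -0.32·16 = 6.12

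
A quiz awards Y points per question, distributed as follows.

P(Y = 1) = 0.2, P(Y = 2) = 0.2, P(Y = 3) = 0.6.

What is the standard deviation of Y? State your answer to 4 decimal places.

0.8000

E[Y] = (1)(0.2) + (2)(0.2) + (3)(0.6) = 2.4
E[Y²] = (1)²(0.2) + (2)²(0.2) + (3)²(0.6) = 6.4
Var(Y) = E[Y²] − (E[Y])² = 6.4 − (2.4)² = 0.64
σ(Y) = √0.64 ≈ 0.8000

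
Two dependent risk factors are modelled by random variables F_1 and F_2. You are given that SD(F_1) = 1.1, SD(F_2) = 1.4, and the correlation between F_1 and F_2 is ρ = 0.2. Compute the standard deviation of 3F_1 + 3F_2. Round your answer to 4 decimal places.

5.8373

Var(F_1) = (1.1)² = 1.21;  Var(F_2) = (1.4)² = 1.96
Cov(F_1,F_2) = ρ·SD(F_1)·SD(F_2) = 0.2·1.1·1.4 = 0.308
Var(3F_1 + 3F_2) = (3)²·Var(F_1) + (3)²·Var(F_2) + 2·(3)·(3)·Cov(F_1,F_2)
= 9·1.21 + 9·1.96 + 18·0.308 = 34.074
SD(3F_1 + 3F_2) = √34.074 ≈ 5.8373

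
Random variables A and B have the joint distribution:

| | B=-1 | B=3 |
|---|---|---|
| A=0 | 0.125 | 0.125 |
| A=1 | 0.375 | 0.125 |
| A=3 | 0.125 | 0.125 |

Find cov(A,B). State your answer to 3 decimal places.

0.125

E[A] = 1.25,  E[B] = 0.5
E[AB] = 0.75
cov(A,B) = E[AB] − E[A]E[B] = 0.75 − (1.25)(0.5) = 0.125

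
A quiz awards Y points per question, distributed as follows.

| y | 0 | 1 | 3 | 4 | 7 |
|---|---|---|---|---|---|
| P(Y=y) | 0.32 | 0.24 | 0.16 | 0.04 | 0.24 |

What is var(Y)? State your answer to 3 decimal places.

E[Y] = (0)(0.32) + (1)(0.24) + (3)(0.16) + (4)(0.04) + (7)(0.24) = 2.56
E[Y²] = (0)²(0.32) + (1)²(0.24) + (3)²(0.16) + (4)²(0.04) + (7)²(0.24) = 14.08
var(Y) = E[Y²] − (E[Y])² = 14.08 − (2.56)² = 7.5264

7.526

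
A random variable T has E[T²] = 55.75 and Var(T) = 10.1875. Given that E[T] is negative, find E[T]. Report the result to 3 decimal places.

-6.750

(E[T])² = E[T²] − Var(T) = 55.75 − 10.1875 = 45.5625
E[T] = −√45.5625 = -6.75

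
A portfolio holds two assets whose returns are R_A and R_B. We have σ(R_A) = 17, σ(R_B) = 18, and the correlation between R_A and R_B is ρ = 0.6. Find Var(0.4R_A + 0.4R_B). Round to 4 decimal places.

156.8320

Var(R_A) = (17)² = 289;  Var(R_B) = (18)² = 324
cov(R_A,R_B) = ρ·σ(R_A)·σ(R_B) = 0.6·17·18 = 183.6
Var(0.4R_A + 0.4R_B) = (0.4)²·Var(R_A) + (0.4)²·Var(R_B) + 2·(0.4)·(0.4)·cov(R_A,R_B)
= 0.16·289 + 0.16·324 + 0.32·183.6 = 156.832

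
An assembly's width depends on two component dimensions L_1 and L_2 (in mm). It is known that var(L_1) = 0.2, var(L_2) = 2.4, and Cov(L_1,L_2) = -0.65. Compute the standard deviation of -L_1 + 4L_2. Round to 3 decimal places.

var(-L_1 + 4L_2) = (-1)²·var(L_1) + (4)²·var(L_2) + 2·(-1)·(4)·Cov(L_1,L_2)
= 1·0.2 + 16·2.4 + -8·-0.65 = 43.8
σ(-L_1 + 4L_2) = √43.8 ≈ 6.618

6.618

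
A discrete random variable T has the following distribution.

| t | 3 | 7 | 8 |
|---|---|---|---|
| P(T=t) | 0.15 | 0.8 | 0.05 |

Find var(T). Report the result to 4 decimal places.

2.1475

E[T] = (3)(0.15) + (7)(0.8) + (8)(0.05) = 6.45
E[T²] = (3)²(0.15) + (7)²(0.8) + (8)²(0.05) = 43.75
var(T) = E[T²] − (E[T])² = 43.75 − (6.45)² = 2.1475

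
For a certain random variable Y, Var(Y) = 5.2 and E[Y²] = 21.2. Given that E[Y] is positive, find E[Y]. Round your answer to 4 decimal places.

4.0000

(E[Y])² = E[Y²] − Var(Y) = 21.2 − 5.2 = 16
E[Y] = √16 = 4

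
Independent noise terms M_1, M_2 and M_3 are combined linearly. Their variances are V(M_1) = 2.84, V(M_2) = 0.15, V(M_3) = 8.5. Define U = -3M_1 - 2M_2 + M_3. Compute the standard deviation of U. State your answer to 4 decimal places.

By independence, V(U) = (-3)²V(M_1) + (-2)²V(M_2) + (1)²V(M_3)
= (-3)²·2.84 + (-2)²·0.15 + (1)²·8.5 = 34.66
sd(U) = √34.66 ≈ 5.8873

5.8873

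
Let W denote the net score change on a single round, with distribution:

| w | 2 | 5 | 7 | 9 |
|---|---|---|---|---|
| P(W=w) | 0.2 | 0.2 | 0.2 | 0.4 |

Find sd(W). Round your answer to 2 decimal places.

2.65

E[W] = (2)(0.2) + (5)(0.2) + (7)(0.2) + (9)(0.4) = 6.4
E[W²] = (2)²(0.2) + (5)²(0.2) + (7)²(0.2) + (9)²(0.4) = 48
var(W) = E[W²] − (E[W])² = 48 − (6.4)² = 7.04
sd(W) = √7.04 ≈ 2.65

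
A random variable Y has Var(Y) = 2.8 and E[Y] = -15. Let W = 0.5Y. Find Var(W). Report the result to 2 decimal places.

Var(0.5Y) = (0.5)²·Var(Y) = 0.25·2.8 = 0.7

0.70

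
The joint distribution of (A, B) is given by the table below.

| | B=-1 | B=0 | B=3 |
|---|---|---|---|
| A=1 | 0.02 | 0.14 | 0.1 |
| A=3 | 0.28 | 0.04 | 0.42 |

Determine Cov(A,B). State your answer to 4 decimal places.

E[A] = 2.48,  E[B] = 1.26
E[AB] = 3.22
Cov(A,B) = E[AB] − E[A]E[B] = 3.22 − (2.48)(1.26) = 0.0952

0.0952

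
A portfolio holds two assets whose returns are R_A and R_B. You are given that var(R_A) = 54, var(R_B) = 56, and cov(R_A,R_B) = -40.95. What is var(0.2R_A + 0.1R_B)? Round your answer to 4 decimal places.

var(0.2R_A + 0.1R_B) = (0.2)²·var(R_A) + (0.1)²·var(R_B) + 2·(0.2)·(0.1)·cov(R_A,R_B)
= 0.04·54 + 0.01·56 + 0.04·-40.95 = 1.082

1.0820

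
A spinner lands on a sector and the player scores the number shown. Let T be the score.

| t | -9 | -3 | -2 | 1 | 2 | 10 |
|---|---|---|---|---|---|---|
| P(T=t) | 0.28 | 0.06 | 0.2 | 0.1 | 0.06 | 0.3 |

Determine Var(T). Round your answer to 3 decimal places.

54.346

E[T] = (-9)(0.28) + (-3)(0.06) + (-2)(0.2) + (1)(0.1) + (2)(0.06) + (10)(0.3) = 0.12
E[T²] = (-9)²(0.28) + (-3)²(0.06) + (-2)²(0.2) + (1)²(0.1) + (2)²(0.06) + (10)²(0.3) = 54.36
Var(T) = E[T²] − (E[T])² = 54.36 − (0.12)² = 54.3456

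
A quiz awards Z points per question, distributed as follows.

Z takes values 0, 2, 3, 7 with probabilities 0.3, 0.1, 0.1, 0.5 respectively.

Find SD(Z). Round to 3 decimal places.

3.130

E[Z] = (0)(0.3) + (2)(0.1) + (3)(0.1) + (7)(0.5) = 4
E[Z²] = (0)²(0.3) + (2)²(0.1) + (3)²(0.1) + (7)²(0.5) = 25.8
V(Z) = E[Z²] − (E[Z])² = 25.8 − (4)² = 9.8
SD(Z) = √9.8 ≈ 3.130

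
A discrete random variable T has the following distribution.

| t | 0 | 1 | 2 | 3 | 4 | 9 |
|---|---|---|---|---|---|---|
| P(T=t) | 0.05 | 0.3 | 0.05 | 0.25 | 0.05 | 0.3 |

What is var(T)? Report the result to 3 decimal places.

E[T] = (0)(0.05) + (1)(0.3) + (2)(0.05) + (3)(0.25) + (4)(0.05) + (9)(0.3) = 4.05
E[T²] = (0)²(0.05) + (1)²(0.3) + (2)²(0.05) + (3)²(0.25) + (4)²(0.05) + (9)²(0.3) = 27.85
var(T) = E[T²] − (E[T])² = 27.85 − (4.05)² = 11.4475

11.448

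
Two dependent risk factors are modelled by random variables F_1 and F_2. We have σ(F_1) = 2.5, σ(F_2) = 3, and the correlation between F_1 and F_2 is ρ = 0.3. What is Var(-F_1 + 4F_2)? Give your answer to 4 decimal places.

132.2500

Var(F_1) = (2.5)² = 6.25;  Var(F_2) = (3)² = 9
Cov(F_1,F_2) = ρ·σ(F_1)·σ(F_2) = 0.3·2.5·3 = 2.25
Var(-F_1 + 4F_2) = (-1)²·Var(F_1) + (4)²·Var(F_2) + 2·(-1)·(4)·Cov(F_1,F_2)
= 1·6.25 + 16·9 + -8·2.25 = 132.25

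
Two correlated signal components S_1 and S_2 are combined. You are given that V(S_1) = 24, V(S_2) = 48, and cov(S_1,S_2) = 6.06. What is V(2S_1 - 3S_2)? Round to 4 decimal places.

455.2800

V(2S_1 - 3S_2) = (2)²·V(S_1) + (-3)²·V(S_2) + 2·(2)·(-3)·cov(S_1,S_2)
= 4·24 + 9·48 + -12·6.06 = 455.28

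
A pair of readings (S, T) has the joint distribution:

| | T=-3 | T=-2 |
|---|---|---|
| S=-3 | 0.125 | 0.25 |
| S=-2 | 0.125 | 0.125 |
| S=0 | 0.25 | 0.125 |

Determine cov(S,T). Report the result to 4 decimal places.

E[S] = -1.625,  E[T] = -2.5
E[ST] = 3.875
cov(S,T) = E[ST] − E[S]E[T] = 3.875 − (-1.625)(-2.5) = -0.1875

-0.1875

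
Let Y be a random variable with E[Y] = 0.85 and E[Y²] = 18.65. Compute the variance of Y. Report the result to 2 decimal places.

17.93

var(Y) = 18.65 − (0.85)² = 17.9275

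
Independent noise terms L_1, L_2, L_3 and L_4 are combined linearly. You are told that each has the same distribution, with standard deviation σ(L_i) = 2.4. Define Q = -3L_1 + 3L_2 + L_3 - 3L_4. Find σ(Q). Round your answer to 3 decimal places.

12.700

var(L_i) = (2.4)² = 5.76
By independence, var(Q) = (-3)²var(L_1) + (3)²var(L_2) + (1)²var(L_3) + (-3)²var(L_4)
= (-3)²·5.76 + (3)²·5.76 + (1)²·5.76 + (-3)²·5.76 = 161.28
σ(Q) = √161.28 ≈ 12.700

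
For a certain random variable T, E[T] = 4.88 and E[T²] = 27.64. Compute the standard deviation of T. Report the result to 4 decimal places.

Var(T) = 27.64 − (4.88)² = 3.8256
SD(T) = √3.8256 ≈ 1.9559

1.9559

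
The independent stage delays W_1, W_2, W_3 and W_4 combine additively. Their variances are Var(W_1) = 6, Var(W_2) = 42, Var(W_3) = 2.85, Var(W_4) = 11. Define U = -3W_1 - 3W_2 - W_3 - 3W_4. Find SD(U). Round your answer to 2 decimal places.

By independence, Var(U) = (-3)²Var(W_1) + (-3)²Var(W_2) + (-1)²Var(W_3) + (-3)²Var(W_4)
= (-3)²·6 + (-3)²·42 + (-1)²·2.85 + (-3)²·11 = 533.85
SD(U) = √533.85 ≈ 23.11

23.11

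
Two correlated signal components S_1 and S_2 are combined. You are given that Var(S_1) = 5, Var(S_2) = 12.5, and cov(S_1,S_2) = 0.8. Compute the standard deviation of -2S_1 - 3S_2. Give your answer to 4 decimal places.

11.9206

Var(-2S_1 - 3S_2) = (-2)²·Var(S_1) + (-3)²·Var(S_2) + 2·(-2)·(-3)·cov(S_1,S_2)
= 4·5 + 9·12.5 + 12·0.8 = 142.1
sd(-2S_1 - 3S_2) = √142.1 ≈ 11.9206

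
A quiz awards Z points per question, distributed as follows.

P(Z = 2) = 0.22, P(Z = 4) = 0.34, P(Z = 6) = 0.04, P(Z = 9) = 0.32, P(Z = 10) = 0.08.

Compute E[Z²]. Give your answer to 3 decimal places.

E[Z²] = (2)²(0.22) + (4)²(0.34) + (6)²(0.04) + (9)²(0.32) + (10)²(0.08) = 41.68

41.680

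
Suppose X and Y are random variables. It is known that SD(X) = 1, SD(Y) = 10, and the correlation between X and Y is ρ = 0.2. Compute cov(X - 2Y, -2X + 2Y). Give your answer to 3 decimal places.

V(X) = (1)² = 1;  V(Y) = (10)² = 100
cov(X,Y) = ρ·SD(X)·SD(Y) = 0.2·1·10 = 2
cov(X - 2Y, -2X + 2Y) = (1)(-2)V(X) + (-2)(2)V(Y) + [(1)(2) + (-2)(-2)]cov(X,Y)
= -2·1 + -4·100 + 6·2 = -390

-390.000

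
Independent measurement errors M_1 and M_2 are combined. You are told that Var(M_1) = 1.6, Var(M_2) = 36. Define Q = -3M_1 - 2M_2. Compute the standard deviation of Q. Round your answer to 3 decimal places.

12.586

By independence, Var(Q) = (-3)²Var(M_1) + (-2)²Var(M_2)
= (-3)²·1.6 + (-2)²·36 = 158.4
σ(Q) = √158.4 ≈ 12.586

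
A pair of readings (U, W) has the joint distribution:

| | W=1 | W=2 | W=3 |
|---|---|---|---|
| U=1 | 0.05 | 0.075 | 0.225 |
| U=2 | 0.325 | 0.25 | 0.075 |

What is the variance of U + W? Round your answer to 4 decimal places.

0.4944

E[U] = 1.65,  E[W] = 1.925,  E[UW] = 2.975
Var(U) = 2.95 − (1.65)² = 0.2275;  Var(W) = 4.375 − (1.925)² = 0.669375
cov(U,W) = 2.975 − (1.65)(1.925) = -0.20125
Var(U + W) = (1)²·0.2275 + (1)²·0.669375 + 2·(1)·(1)·-0.20125 = 0.494375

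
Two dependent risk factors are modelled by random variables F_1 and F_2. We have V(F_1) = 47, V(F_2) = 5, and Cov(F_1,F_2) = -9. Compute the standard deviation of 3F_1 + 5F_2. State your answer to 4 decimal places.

16.6733

V(3F_1 + 5F_2) = (3)²·V(F_1) + (5)²·V(F_2) + 2·(3)·(5)·Cov(F_1,F_2)
= 9·47 + 25·5 + 30·-9 = 278
sd(3F_1 + 5F_2) = √278 ≈ 16.6733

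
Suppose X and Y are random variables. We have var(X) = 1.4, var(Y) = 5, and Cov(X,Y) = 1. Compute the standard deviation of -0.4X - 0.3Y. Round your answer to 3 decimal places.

var(-0.4X - 0.3Y) = (-0.4)²·var(X) + (-0.3)²·var(Y) + 2·(-0.4)·(-0.3)·Cov(X,Y)
= 0.16·1.4 + 0.09·5 + 0.24·1 = 0.914
SD(-0.4X - 0.3Y) = √0.914 ≈ 0.956

0.956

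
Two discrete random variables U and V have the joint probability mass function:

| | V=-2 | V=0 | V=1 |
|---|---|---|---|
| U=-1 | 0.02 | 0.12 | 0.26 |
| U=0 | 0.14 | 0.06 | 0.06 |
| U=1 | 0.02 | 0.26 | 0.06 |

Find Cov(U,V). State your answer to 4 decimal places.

-0.1988

E[U] = -0.06,  E[V] = 0.02
E[UV] = -0.2
Cov(U,V) = E[UV] − E[U]E[V] = -0.2 − (-0.06)(0.02) = -0.1988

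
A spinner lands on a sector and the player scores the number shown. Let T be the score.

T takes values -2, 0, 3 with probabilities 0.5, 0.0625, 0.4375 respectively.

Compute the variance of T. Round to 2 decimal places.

5.84

E[T] = (-2)(0.5) + (0)(0.0625) + (3)(0.4375) = 0.3125
E[T²] = (-2)²(0.5) + (0)²(0.0625) + (3)²(0.4375) = 5.9375
var(T) = E[T²] − (E[T])² = 5.9375 − (0.3125)² = 5.83984375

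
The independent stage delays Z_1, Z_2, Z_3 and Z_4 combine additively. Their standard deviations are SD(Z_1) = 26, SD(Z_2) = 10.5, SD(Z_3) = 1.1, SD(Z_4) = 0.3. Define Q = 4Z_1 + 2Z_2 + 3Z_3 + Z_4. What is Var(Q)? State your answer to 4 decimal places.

Var(Z_1) = 676, Var(Z_2) = 110.25, Var(Z_3) = 1.21, Var(Z_4) = 0.09
By independence, Var(Q) = (4)²Var(Z_1) + (2)²Var(Z_2) + (3)²Var(Z_3) + (1)²Var(Z_4)
= (4)²·676 + (2)²·110.25 + (3)²·1.21 + (1)²·0.09 = 11267.98

11267.9800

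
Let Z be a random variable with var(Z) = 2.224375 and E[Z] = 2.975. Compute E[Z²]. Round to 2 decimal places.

11.08

E[Z²] = var(Z) + (E[Z])² = 2.224375 + (2.975)² = 11.075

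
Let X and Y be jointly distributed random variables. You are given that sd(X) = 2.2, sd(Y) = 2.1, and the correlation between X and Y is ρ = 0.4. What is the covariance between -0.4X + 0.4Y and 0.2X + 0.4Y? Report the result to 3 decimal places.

0.171

var(X) = (2.2)² = 4.84;  var(Y) = (2.1)² = 4.41
Cov(X,Y) = ρ·sd(X)·sd(Y) = 0.4·2.2·2.1 = 1.848
Cov(-0.4X + 0.4Y, 0.2X + 0.4Y) = (-0.4)(0.2)var(X) + (0.4)(0.4)var(Y) + [(-0.4)(0.4) + (0.4)(0.2)]Cov(X,Y)
= -0.08·4.84 + 0.16·4.41 + -0.08·1.848 = 0.17056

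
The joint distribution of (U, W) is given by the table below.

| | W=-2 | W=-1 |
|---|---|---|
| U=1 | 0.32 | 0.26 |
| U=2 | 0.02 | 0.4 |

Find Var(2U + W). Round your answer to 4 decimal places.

E[U] = 1.42,  E[W] = -1.34,  E[UW] = -1.78
Var(U) = 2.26 − (1.42)² = 0.2436;  Var(W) = 2.02 − (-1.34)² = 0.2244
Cov(U,W) = -1.78 − (1.42)(-1.34) = 0.1228
Var(2U + W) = (2)²·0.2436 + (1)²·0.2244 + 2·(2)·(1)·0.1228 = 1.69

1.6900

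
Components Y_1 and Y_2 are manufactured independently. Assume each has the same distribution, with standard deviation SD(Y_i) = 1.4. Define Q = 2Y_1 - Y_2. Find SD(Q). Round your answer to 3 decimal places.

3.130

V(Y_i) = (1.4)² = 1.96
By independence, V(Q) = (2)²V(Y_1) + (-1)²V(Y_2)
= (2)²·1.96 + (-1)²·1.96 = 9.8
SD(Q) = √9.8 ≈ 3.130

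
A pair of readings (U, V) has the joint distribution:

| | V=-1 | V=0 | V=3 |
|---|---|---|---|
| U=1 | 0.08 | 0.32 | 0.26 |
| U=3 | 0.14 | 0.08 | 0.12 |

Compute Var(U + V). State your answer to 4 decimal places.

E[U] = 1.68,  E[V] = 0.92,  E[UV] = 1.36
Var(U) = 3.72 − (1.68)² = 0.8976;  Var(V) = 3.64 − (0.92)² = 2.7936
Cov(U,V) = 1.36 − (1.68)(0.92) = -0.1856
Var(U + V) = (1)²·0.8976 + (1)²·2.7936 + 2·(1)·(1)·-0.1856 = 3.32

3.3200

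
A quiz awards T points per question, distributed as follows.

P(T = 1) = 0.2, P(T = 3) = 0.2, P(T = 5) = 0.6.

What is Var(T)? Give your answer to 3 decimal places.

E[T] = (1)(0.2) + (3)(0.2) + (5)(0.6) = 3.8
E[T²] = (1)²(0.2) + (3)²(0.2) + (5)²(0.6) = 17
Var(T) = E[T²] − (E[T])² = 17 − (3.8)² = 2.56

2.560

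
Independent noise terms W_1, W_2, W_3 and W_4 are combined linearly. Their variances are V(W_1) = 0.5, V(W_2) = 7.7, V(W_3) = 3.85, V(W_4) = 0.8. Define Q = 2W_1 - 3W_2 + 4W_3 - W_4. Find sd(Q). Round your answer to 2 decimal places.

11.56

By independence, V(Q) = (2)²V(W_1) + (-3)²V(W_2) + (4)²V(W_3) + (-1)²V(W_4)
= (2)²·0.5 + (-3)²·7.7 + (4)²·3.85 + (-1)²·0.8 = 133.7
sd(Q) = √133.7 ≈ 11.56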